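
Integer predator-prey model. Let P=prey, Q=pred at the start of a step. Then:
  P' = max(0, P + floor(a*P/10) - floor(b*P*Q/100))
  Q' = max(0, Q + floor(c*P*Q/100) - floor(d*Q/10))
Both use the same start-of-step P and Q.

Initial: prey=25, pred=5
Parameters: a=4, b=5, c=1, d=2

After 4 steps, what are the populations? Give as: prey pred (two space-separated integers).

Step 1: prey: 25+10-6=29; pred: 5+1-1=5
Step 2: prey: 29+11-7=33; pred: 5+1-1=5
Step 3: prey: 33+13-8=38; pred: 5+1-1=5
Step 4: prey: 38+15-9=44; pred: 5+1-1=5

Answer: 44 5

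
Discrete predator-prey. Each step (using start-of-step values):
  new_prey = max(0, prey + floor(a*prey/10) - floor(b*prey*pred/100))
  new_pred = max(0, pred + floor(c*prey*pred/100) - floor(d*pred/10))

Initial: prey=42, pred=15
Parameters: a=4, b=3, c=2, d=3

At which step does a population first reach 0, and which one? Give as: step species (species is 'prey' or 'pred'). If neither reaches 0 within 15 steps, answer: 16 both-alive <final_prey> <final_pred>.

Step 1: prey: 42+16-18=40; pred: 15+12-4=23
Step 2: prey: 40+16-27=29; pred: 23+18-6=35
Step 3: prey: 29+11-30=10; pred: 35+20-10=45
Step 4: prey: 10+4-13=1; pred: 45+9-13=41
Step 5: prey: 1+0-1=0; pred: 41+0-12=29
First extinction: prey at step 5

Answer: 5 prey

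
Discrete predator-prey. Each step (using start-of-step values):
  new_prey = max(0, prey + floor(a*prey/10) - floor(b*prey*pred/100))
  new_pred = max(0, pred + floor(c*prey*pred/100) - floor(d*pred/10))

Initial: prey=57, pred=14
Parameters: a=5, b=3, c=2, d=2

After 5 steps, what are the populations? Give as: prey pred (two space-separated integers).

Step 1: prey: 57+28-23=62; pred: 14+15-2=27
Step 2: prey: 62+31-50=43; pred: 27+33-5=55
Step 3: prey: 43+21-70=0; pred: 55+47-11=91
Step 4: prey: 0+0-0=0; pred: 91+0-18=73
Step 5: prey: 0+0-0=0; pred: 73+0-14=59

Answer: 0 59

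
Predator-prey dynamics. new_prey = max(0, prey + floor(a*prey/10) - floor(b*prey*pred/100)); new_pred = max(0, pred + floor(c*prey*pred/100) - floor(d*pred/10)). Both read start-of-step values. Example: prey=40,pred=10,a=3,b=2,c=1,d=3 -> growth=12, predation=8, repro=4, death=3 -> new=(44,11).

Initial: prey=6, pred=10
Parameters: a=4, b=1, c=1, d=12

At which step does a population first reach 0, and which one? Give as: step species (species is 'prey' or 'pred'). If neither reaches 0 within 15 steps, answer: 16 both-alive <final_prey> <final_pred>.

Step 1: prey: 6+2-0=8; pred: 10+0-12=0
First extinction: pred at step 1

Answer: 1 pred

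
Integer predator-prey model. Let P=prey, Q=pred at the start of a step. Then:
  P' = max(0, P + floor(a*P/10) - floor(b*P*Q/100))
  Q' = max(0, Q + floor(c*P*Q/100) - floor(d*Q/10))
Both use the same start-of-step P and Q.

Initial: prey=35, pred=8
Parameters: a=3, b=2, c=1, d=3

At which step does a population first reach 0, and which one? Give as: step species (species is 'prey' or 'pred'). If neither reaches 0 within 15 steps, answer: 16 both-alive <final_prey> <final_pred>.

Answer: 16 both-alive 8 10

Derivation:
Step 1: prey: 35+10-5=40; pred: 8+2-2=8
Step 2: prey: 40+12-6=46; pred: 8+3-2=9
Step 3: prey: 46+13-8=51; pred: 9+4-2=11
Step 4: prey: 51+15-11=55; pred: 11+5-3=13
Step 5: prey: 55+16-14=57; pred: 13+7-3=17
Step 6: prey: 57+17-19=55; pred: 17+9-5=21
Step 7: prey: 55+16-23=48; pred: 21+11-6=26
Step 8: prey: 48+14-24=38; pred: 26+12-7=31
Step 9: prey: 38+11-23=26; pred: 31+11-9=33
Step 10: prey: 26+7-17=16; pred: 33+8-9=32
Step 11: prey: 16+4-10=10; pred: 32+5-9=28
Step 12: prey: 10+3-5=8; pred: 28+2-8=22
Step 13: prey: 8+2-3=7; pred: 22+1-6=17
Step 14: prey: 7+2-2=7; pred: 17+1-5=13
Step 15: prey: 7+2-1=8; pred: 13+0-3=10
No extinction within 15 steps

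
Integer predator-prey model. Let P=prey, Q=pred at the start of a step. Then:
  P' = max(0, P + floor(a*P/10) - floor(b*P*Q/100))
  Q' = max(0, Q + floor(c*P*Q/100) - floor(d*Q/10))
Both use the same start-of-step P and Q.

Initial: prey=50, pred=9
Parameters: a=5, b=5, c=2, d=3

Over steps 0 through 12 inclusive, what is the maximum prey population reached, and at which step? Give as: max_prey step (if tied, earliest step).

Step 1: prey: 50+25-22=53; pred: 9+9-2=16
Step 2: prey: 53+26-42=37; pred: 16+16-4=28
Step 3: prey: 37+18-51=4; pred: 28+20-8=40
Step 4: prey: 4+2-8=0; pred: 40+3-12=31
Step 5: prey: 0+0-0=0; pred: 31+0-9=22
Step 6: prey: 0+0-0=0; pred: 22+0-6=16
Step 7: prey: 0+0-0=0; pred: 16+0-4=12
Step 8: prey: 0+0-0=0; pred: 12+0-3=9
Step 9: prey: 0+0-0=0; pred: 9+0-2=7
Step 10: prey: 0+0-0=0; pred: 7+0-2=5
Step 11: prey: 0+0-0=0; pred: 5+0-1=4
Step 12: prey: 0+0-0=0; pred: 4+0-1=3
Max prey = 53 at step 1

Answer: 53 1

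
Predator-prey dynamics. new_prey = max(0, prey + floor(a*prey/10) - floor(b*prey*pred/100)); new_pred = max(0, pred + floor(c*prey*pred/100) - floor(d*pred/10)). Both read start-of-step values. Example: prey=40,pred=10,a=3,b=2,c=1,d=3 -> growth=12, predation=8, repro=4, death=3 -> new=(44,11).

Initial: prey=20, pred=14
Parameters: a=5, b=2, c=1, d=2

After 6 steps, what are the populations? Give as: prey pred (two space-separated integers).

Answer: 52 28

Derivation:
Step 1: prey: 20+10-5=25; pred: 14+2-2=14
Step 2: prey: 25+12-7=30; pred: 14+3-2=15
Step 3: prey: 30+15-9=36; pred: 15+4-3=16
Step 4: prey: 36+18-11=43; pred: 16+5-3=18
Step 5: prey: 43+21-15=49; pred: 18+7-3=22
Step 6: prey: 49+24-21=52; pred: 22+10-4=28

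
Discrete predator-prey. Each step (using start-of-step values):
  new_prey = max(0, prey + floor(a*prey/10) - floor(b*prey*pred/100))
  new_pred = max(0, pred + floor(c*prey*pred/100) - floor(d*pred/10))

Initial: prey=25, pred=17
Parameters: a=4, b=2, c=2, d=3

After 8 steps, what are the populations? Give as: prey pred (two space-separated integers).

Answer: 5 29

Derivation:
Step 1: prey: 25+10-8=27; pred: 17+8-5=20
Step 2: prey: 27+10-10=27; pred: 20+10-6=24
Step 3: prey: 27+10-12=25; pred: 24+12-7=29
Step 4: prey: 25+10-14=21; pred: 29+14-8=35
Step 5: prey: 21+8-14=15; pred: 35+14-10=39
Step 6: prey: 15+6-11=10; pred: 39+11-11=39
Step 7: prey: 10+4-7=7; pred: 39+7-11=35
Step 8: prey: 7+2-4=5; pred: 35+4-10=29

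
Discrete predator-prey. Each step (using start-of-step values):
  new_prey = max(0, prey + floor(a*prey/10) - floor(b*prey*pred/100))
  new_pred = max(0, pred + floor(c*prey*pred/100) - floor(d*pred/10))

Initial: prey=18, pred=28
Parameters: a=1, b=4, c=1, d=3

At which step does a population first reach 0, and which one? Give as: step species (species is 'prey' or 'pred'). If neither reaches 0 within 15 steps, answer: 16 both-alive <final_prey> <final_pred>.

Answer: 1 prey

Derivation:
Step 1: prey: 18+1-20=0; pred: 28+5-8=25
First extinction: prey at step 1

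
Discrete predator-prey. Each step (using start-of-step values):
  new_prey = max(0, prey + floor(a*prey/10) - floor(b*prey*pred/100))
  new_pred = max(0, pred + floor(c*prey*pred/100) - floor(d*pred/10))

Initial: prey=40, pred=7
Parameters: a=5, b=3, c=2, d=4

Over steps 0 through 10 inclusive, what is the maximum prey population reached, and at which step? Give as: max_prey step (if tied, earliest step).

Answer: 64 3

Derivation:
Step 1: prey: 40+20-8=52; pred: 7+5-2=10
Step 2: prey: 52+26-15=63; pred: 10+10-4=16
Step 3: prey: 63+31-30=64; pred: 16+20-6=30
Step 4: prey: 64+32-57=39; pred: 30+38-12=56
Step 5: prey: 39+19-65=0; pred: 56+43-22=77
Step 6: prey: 0+0-0=0; pred: 77+0-30=47
Step 7: prey: 0+0-0=0; pred: 47+0-18=29
Step 8: prey: 0+0-0=0; pred: 29+0-11=18
Step 9: prey: 0+0-0=0; pred: 18+0-7=11
Step 10: prey: 0+0-0=0; pred: 11+0-4=7
Max prey = 64 at step 3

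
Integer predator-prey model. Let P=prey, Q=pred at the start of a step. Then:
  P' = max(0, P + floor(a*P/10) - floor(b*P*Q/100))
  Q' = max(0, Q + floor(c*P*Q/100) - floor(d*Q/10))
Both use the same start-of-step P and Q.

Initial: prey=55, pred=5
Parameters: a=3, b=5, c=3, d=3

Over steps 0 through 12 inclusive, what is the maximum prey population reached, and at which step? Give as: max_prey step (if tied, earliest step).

Step 1: prey: 55+16-13=58; pred: 5+8-1=12
Step 2: prey: 58+17-34=41; pred: 12+20-3=29
Step 3: prey: 41+12-59=0; pred: 29+35-8=56
Step 4: prey: 0+0-0=0; pred: 56+0-16=40
Step 5: prey: 0+0-0=0; pred: 40+0-12=28
Step 6: prey: 0+0-0=0; pred: 28+0-8=20
Step 7: prey: 0+0-0=0; pred: 20+0-6=14
Step 8: prey: 0+0-0=0; pred: 14+0-4=10
Step 9: prey: 0+0-0=0; pred: 10+0-3=7
Step 10: prey: 0+0-0=0; pred: 7+0-2=5
Step 11: prey: 0+0-0=0; pred: 5+0-1=4
Step 12: prey: 0+0-0=0; pred: 4+0-1=3
Max prey = 58 at step 1

Answer: 58 1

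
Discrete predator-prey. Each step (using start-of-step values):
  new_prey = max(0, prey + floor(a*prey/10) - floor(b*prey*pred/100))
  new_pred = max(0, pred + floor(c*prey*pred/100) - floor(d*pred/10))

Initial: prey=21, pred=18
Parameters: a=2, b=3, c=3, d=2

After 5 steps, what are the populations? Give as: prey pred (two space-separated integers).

Answer: 1 20

Derivation:
Step 1: prey: 21+4-11=14; pred: 18+11-3=26
Step 2: prey: 14+2-10=6; pred: 26+10-5=31
Step 3: prey: 6+1-5=2; pred: 31+5-6=30
Step 4: prey: 2+0-1=1; pred: 30+1-6=25
Step 5: prey: 1+0-0=1; pred: 25+0-5=20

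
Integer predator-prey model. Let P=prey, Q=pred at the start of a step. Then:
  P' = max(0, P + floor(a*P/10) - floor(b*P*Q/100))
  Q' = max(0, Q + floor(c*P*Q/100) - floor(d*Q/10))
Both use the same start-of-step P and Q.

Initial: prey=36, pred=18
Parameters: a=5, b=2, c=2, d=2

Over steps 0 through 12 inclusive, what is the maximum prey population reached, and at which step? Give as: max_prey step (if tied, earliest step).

Answer: 42 1

Derivation:
Step 1: prey: 36+18-12=42; pred: 18+12-3=27
Step 2: prey: 42+21-22=41; pred: 27+22-5=44
Step 3: prey: 41+20-36=25; pred: 44+36-8=72
Step 4: prey: 25+12-36=1; pred: 72+36-14=94
Step 5: prey: 1+0-1=0; pred: 94+1-18=77
Step 6: prey: 0+0-0=0; pred: 77+0-15=62
Step 7: prey: 0+0-0=0; pred: 62+0-12=50
Step 8: prey: 0+0-0=0; pred: 50+0-10=40
Step 9: prey: 0+0-0=0; pred: 40+0-8=32
Step 10: prey: 0+0-0=0; pred: 32+0-6=26
Step 11: prey: 0+0-0=0; pred: 26+0-5=21
Step 12: prey: 0+0-0=0; pred: 21+0-4=17
Max prey = 42 at step 1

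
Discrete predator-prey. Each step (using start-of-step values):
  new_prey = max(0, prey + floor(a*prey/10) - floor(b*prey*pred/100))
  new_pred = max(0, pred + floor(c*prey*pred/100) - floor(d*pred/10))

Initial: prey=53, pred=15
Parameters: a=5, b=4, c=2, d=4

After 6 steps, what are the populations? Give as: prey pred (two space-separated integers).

Answer: 0 10

Derivation:
Step 1: prey: 53+26-31=48; pred: 15+15-6=24
Step 2: prey: 48+24-46=26; pred: 24+23-9=38
Step 3: prey: 26+13-39=0; pred: 38+19-15=42
Step 4: prey: 0+0-0=0; pred: 42+0-16=26
Step 5: prey: 0+0-0=0; pred: 26+0-10=16
Step 6: prey: 0+0-0=0; pred: 16+0-6=10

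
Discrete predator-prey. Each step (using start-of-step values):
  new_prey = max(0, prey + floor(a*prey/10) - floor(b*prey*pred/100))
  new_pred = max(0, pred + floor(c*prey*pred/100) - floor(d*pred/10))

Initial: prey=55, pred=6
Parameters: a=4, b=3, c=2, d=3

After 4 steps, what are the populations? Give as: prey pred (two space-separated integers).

Answer: 0 85

Derivation:
Step 1: prey: 55+22-9=68; pred: 6+6-1=11
Step 2: prey: 68+27-22=73; pred: 11+14-3=22
Step 3: prey: 73+29-48=54; pred: 22+32-6=48
Step 4: prey: 54+21-77=0; pred: 48+51-14=85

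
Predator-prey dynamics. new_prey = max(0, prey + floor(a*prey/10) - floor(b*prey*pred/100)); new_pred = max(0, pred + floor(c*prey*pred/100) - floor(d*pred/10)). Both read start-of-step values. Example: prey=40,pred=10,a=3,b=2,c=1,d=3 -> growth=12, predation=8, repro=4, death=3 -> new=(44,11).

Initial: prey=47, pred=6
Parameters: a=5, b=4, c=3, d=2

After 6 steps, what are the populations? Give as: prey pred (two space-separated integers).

Step 1: prey: 47+23-11=59; pred: 6+8-1=13
Step 2: prey: 59+29-30=58; pred: 13+23-2=34
Step 3: prey: 58+29-78=9; pred: 34+59-6=87
Step 4: prey: 9+4-31=0; pred: 87+23-17=93
Step 5: prey: 0+0-0=0; pred: 93+0-18=75
Step 6: prey: 0+0-0=0; pred: 75+0-15=60

Answer: 0 60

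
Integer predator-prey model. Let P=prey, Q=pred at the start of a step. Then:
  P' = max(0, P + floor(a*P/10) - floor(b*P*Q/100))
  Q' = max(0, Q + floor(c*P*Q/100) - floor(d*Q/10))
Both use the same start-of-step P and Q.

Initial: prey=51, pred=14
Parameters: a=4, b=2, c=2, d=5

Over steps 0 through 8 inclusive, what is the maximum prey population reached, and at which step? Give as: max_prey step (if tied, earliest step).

Step 1: prey: 51+20-14=57; pred: 14+14-7=21
Step 2: prey: 57+22-23=56; pred: 21+23-10=34
Step 3: prey: 56+22-38=40; pred: 34+38-17=55
Step 4: prey: 40+16-44=12; pred: 55+44-27=72
Step 5: prey: 12+4-17=0; pred: 72+17-36=53
Step 6: prey: 0+0-0=0; pred: 53+0-26=27
Step 7: prey: 0+0-0=0; pred: 27+0-13=14
Step 8: prey: 0+0-0=0; pred: 14+0-7=7
Max prey = 57 at step 1

Answer: 57 1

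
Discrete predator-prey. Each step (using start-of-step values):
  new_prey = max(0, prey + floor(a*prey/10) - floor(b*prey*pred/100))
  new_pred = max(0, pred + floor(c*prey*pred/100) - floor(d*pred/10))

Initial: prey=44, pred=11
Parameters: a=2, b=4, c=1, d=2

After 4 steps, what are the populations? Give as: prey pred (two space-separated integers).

Step 1: prey: 44+8-19=33; pred: 11+4-2=13
Step 2: prey: 33+6-17=22; pred: 13+4-2=15
Step 3: prey: 22+4-13=13; pred: 15+3-3=15
Step 4: prey: 13+2-7=8; pred: 15+1-3=13

Answer: 8 13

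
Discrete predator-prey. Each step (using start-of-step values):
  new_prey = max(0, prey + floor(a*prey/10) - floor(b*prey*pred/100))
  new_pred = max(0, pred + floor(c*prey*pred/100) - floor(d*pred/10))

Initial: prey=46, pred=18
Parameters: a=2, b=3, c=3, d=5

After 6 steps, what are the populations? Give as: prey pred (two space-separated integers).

Answer: 0 5

Derivation:
Step 1: prey: 46+9-24=31; pred: 18+24-9=33
Step 2: prey: 31+6-30=7; pred: 33+30-16=47
Step 3: prey: 7+1-9=0; pred: 47+9-23=33
Step 4: prey: 0+0-0=0; pred: 33+0-16=17
Step 5: prey: 0+0-0=0; pred: 17+0-8=9
Step 6: prey: 0+0-0=0; pred: 9+0-4=5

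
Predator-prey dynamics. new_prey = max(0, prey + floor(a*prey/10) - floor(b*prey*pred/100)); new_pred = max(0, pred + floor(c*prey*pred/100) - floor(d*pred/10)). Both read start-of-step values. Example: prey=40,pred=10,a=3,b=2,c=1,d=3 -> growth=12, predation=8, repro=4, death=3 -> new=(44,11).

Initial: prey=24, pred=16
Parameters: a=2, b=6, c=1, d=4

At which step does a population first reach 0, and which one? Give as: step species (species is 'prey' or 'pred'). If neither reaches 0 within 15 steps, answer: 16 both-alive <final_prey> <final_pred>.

Answer: 16 both-alive 2 2

Derivation:
Step 1: prey: 24+4-23=5; pred: 16+3-6=13
Step 2: prey: 5+1-3=3; pred: 13+0-5=8
Step 3: prey: 3+0-1=2; pred: 8+0-3=5
Step 4: prey: 2+0-0=2; pred: 5+0-2=3
Step 5: prey: 2+0-0=2; pred: 3+0-1=2
Step 6: prey: 2+0-0=2; pred: 2+0-0=2
Steps 7-15: state stable at prey=2, pred=2 (no change)
No extinction within 15 steps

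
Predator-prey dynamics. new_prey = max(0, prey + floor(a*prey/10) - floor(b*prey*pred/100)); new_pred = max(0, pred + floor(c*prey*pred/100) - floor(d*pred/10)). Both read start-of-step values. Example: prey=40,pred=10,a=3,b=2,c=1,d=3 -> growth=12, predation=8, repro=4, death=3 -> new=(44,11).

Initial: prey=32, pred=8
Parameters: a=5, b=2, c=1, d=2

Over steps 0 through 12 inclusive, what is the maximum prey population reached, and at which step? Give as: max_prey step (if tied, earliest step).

Answer: 94 5

Derivation:
Step 1: prey: 32+16-5=43; pred: 8+2-1=9
Step 2: prey: 43+21-7=57; pred: 9+3-1=11
Step 3: prey: 57+28-12=73; pred: 11+6-2=15
Step 4: prey: 73+36-21=88; pred: 15+10-3=22
Step 5: prey: 88+44-38=94; pred: 22+19-4=37
Step 6: prey: 94+47-69=72; pred: 37+34-7=64
Step 7: prey: 72+36-92=16; pred: 64+46-12=98
Step 8: prey: 16+8-31=0; pred: 98+15-19=94
Step 9: prey: 0+0-0=0; pred: 94+0-18=76
Step 10: prey: 0+0-0=0; pred: 76+0-15=61
Step 11: prey: 0+0-0=0; pred: 61+0-12=49
Step 12: prey: 0+0-0=0; pred: 49+0-9=40
Max prey = 94 at step 5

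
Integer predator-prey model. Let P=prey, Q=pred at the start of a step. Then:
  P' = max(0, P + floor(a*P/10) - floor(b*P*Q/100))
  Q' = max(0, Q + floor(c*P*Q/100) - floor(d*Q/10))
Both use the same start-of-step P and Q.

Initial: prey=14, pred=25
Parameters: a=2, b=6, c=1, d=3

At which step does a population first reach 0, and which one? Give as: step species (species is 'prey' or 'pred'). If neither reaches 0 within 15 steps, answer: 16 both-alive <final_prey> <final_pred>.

Step 1: prey: 14+2-21=0; pred: 25+3-7=21
First extinction: prey at step 1

Answer: 1 prey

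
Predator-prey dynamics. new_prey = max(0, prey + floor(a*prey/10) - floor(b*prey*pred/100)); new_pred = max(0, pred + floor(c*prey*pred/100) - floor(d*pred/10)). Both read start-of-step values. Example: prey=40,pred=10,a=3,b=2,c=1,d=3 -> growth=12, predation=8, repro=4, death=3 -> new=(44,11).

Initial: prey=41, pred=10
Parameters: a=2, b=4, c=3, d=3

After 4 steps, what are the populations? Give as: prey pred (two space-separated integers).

Step 1: prey: 41+8-16=33; pred: 10+12-3=19
Step 2: prey: 33+6-25=14; pred: 19+18-5=32
Step 3: prey: 14+2-17=0; pred: 32+13-9=36
Step 4: prey: 0+0-0=0; pred: 36+0-10=26

Answer: 0 26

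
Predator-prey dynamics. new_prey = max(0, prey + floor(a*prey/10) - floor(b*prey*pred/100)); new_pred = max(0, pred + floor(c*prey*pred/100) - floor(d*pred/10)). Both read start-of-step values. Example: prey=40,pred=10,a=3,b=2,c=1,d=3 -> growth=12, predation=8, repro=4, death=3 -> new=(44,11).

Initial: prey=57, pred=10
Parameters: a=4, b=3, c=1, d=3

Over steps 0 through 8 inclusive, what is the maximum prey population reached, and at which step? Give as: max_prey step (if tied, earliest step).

Step 1: prey: 57+22-17=62; pred: 10+5-3=12
Step 2: prey: 62+24-22=64; pred: 12+7-3=16
Step 3: prey: 64+25-30=59; pred: 16+10-4=22
Step 4: prey: 59+23-38=44; pred: 22+12-6=28
Step 5: prey: 44+17-36=25; pred: 28+12-8=32
Step 6: prey: 25+10-24=11; pred: 32+8-9=31
Step 7: prey: 11+4-10=5; pred: 31+3-9=25
Step 8: prey: 5+2-3=4; pred: 25+1-7=19
Max prey = 64 at step 2

Answer: 64 2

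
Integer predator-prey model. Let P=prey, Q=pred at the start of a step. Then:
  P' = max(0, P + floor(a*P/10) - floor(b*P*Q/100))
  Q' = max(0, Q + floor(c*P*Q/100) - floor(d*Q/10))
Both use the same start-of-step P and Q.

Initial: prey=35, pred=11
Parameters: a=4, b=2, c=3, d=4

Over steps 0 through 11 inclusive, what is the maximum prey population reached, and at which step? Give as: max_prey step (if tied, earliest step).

Step 1: prey: 35+14-7=42; pred: 11+11-4=18
Step 2: prey: 42+16-15=43; pred: 18+22-7=33
Step 3: prey: 43+17-28=32; pred: 33+42-13=62
Step 4: prey: 32+12-39=5; pred: 62+59-24=97
Step 5: prey: 5+2-9=0; pred: 97+14-38=73
Step 6: prey: 0+0-0=0; pred: 73+0-29=44
Step 7: prey: 0+0-0=0; pred: 44+0-17=27
Step 8: prey: 0+0-0=0; pred: 27+0-10=17
Step 9: prey: 0+0-0=0; pred: 17+0-6=11
Step 10: prey: 0+0-0=0; pred: 11+0-4=7
Step 11: prey: 0+0-0=0; pred: 7+0-2=5
Max prey = 43 at step 2

Answer: 43 2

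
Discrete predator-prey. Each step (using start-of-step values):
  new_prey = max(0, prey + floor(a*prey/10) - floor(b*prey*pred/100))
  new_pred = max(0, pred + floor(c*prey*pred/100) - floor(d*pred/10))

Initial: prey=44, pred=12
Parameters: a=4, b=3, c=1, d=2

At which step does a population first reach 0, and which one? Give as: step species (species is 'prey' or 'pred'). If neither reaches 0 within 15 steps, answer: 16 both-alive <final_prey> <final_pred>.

Step 1: prey: 44+17-15=46; pred: 12+5-2=15
Step 2: prey: 46+18-20=44; pred: 15+6-3=18
Step 3: prey: 44+17-23=38; pred: 18+7-3=22
Step 4: prey: 38+15-25=28; pred: 22+8-4=26
Step 5: prey: 28+11-21=18; pred: 26+7-5=28
Step 6: prey: 18+7-15=10; pred: 28+5-5=28
Step 7: prey: 10+4-8=6; pred: 28+2-5=25
Step 8: prey: 6+2-4=4; pred: 25+1-5=21
Step 9: prey: 4+1-2=3; pred: 21+0-4=17
Step 10: prey: 3+1-1=3; pred: 17+0-3=14
Step 11: prey: 3+1-1=3; pred: 14+0-2=12
Step 12: prey: 3+1-1=3; pred: 12+0-2=10
Step 13: prey: 3+1-0=4; pred: 10+0-2=8
Step 14: prey: 4+1-0=5; pred: 8+0-1=7
Step 15: prey: 5+2-1=6; pred: 7+0-1=6
No extinction within 15 steps

Answer: 16 both-alive 6 6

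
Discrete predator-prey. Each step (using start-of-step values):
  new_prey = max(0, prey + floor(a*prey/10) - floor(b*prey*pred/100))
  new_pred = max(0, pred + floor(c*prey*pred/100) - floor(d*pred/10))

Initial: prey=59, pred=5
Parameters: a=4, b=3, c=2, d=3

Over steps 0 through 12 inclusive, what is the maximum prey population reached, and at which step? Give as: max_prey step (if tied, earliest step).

Answer: 84 2

Derivation:
Step 1: prey: 59+23-8=74; pred: 5+5-1=9
Step 2: prey: 74+29-19=84; pred: 9+13-2=20
Step 3: prey: 84+33-50=67; pred: 20+33-6=47
Step 4: prey: 67+26-94=0; pred: 47+62-14=95
Step 5: prey: 0+0-0=0; pred: 95+0-28=67
Step 6: prey: 0+0-0=0; pred: 67+0-20=47
Step 7: prey: 0+0-0=0; pred: 47+0-14=33
Step 8: prey: 0+0-0=0; pred: 33+0-9=24
Step 9: prey: 0+0-0=0; pred: 24+0-7=17
Step 10: prey: 0+0-0=0; pred: 17+0-5=12
Step 11: prey: 0+0-0=0; pred: 12+0-3=9
Step 12: prey: 0+0-0=0; pred: 9+0-2=7
Max prey = 84 at step 2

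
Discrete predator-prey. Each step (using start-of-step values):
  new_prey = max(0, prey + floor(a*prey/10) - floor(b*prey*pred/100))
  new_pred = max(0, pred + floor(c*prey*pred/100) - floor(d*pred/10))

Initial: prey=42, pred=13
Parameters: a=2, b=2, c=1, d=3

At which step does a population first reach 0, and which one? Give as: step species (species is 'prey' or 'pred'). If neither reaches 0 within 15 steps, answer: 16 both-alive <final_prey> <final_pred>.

Answer: 16 both-alive 22 6

Derivation:
Step 1: prey: 42+8-10=40; pred: 13+5-3=15
Step 2: prey: 40+8-12=36; pred: 15+6-4=17
Step 3: prey: 36+7-12=31; pred: 17+6-5=18
Step 4: prey: 31+6-11=26; pred: 18+5-5=18
Step 5: prey: 26+5-9=22; pred: 18+4-5=17
Step 6: prey: 22+4-7=19; pred: 17+3-5=15
Step 7: prey: 19+3-5=17; pred: 15+2-4=13
Step 8: prey: 17+3-4=16; pred: 13+2-3=12
Step 9: prey: 16+3-3=16; pred: 12+1-3=10
Step 10: prey: 16+3-3=16; pred: 10+1-3=8
Step 11: prey: 16+3-2=17; pred: 8+1-2=7
Step 12: prey: 17+3-2=18; pred: 7+1-2=6
Step 13: prey: 18+3-2=19; pred: 6+1-1=6
Step 14: prey: 19+3-2=20; pred: 6+1-1=6
Step 15: prey: 20+4-2=22; pred: 6+1-1=6
No extinction within 15 steps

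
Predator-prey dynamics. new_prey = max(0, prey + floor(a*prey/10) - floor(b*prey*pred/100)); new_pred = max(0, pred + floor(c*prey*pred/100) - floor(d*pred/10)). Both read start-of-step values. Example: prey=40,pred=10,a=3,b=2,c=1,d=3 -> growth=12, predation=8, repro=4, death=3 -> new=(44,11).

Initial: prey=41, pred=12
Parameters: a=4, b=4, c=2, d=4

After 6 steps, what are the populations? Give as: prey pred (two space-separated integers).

Answer: 3 10

Derivation:
Step 1: prey: 41+16-19=38; pred: 12+9-4=17
Step 2: prey: 38+15-25=28; pred: 17+12-6=23
Step 3: prey: 28+11-25=14; pred: 23+12-9=26
Step 4: prey: 14+5-14=5; pred: 26+7-10=23
Step 5: prey: 5+2-4=3; pred: 23+2-9=16
Step 6: prey: 3+1-1=3; pred: 16+0-6=10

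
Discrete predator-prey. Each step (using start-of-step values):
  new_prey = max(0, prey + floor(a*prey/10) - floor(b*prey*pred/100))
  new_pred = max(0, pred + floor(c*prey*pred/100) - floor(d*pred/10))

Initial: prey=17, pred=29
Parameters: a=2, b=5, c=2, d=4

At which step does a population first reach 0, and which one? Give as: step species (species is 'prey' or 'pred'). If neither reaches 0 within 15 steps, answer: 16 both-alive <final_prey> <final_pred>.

Step 1: prey: 17+3-24=0; pred: 29+9-11=27
First extinction: prey at step 1

Answer: 1 prey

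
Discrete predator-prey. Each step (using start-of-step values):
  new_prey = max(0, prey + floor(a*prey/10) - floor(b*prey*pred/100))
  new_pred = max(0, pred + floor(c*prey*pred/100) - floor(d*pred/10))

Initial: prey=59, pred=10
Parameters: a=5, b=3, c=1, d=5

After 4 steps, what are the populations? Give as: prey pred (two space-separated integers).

Answer: 99 23

Derivation:
Step 1: prey: 59+29-17=71; pred: 10+5-5=10
Step 2: prey: 71+35-21=85; pred: 10+7-5=12
Step 3: prey: 85+42-30=97; pred: 12+10-6=16
Step 4: prey: 97+48-46=99; pred: 16+15-8=23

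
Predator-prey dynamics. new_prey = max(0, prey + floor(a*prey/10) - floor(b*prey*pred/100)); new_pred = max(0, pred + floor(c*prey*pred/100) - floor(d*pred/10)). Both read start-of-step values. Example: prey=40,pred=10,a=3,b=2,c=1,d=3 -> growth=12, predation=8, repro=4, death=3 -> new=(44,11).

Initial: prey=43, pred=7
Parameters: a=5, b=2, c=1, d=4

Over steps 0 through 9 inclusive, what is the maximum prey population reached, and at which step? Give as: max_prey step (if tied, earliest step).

Answer: 139 5

Derivation:
Step 1: prey: 43+21-6=58; pred: 7+3-2=8
Step 2: prey: 58+29-9=78; pred: 8+4-3=9
Step 3: prey: 78+39-14=103; pred: 9+7-3=13
Step 4: prey: 103+51-26=128; pred: 13+13-5=21
Step 5: prey: 128+64-53=139; pred: 21+26-8=39
Step 6: prey: 139+69-108=100; pred: 39+54-15=78
Step 7: prey: 100+50-156=0; pred: 78+78-31=125
Step 8: prey: 0+0-0=0; pred: 125+0-50=75
Step 9: prey: 0+0-0=0; pred: 75+0-30=45
Max prey = 139 at step 5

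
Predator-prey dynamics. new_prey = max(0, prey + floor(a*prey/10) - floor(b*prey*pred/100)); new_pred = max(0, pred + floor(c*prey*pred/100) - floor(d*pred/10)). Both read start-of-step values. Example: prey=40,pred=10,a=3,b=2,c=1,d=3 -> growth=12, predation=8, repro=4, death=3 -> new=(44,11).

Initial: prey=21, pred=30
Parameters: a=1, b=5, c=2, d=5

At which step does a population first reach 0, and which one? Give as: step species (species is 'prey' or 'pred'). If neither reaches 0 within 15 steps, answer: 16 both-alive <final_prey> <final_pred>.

Answer: 1 prey

Derivation:
Step 1: prey: 21+2-31=0; pred: 30+12-15=27
First extinction: prey at step 1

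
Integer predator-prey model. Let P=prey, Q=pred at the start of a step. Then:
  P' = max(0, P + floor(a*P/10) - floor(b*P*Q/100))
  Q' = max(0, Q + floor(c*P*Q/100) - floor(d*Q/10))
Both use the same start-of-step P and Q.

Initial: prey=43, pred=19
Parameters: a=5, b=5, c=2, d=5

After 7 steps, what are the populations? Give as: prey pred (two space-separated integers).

Answer: 1 1

Derivation:
Step 1: prey: 43+21-40=24; pred: 19+16-9=26
Step 2: prey: 24+12-31=5; pred: 26+12-13=25
Step 3: prey: 5+2-6=1; pred: 25+2-12=15
Step 4: prey: 1+0-0=1; pred: 15+0-7=8
Step 5: prey: 1+0-0=1; pred: 8+0-4=4
Step 6: prey: 1+0-0=1; pred: 4+0-2=2
Step 7: prey: 1+0-0=1; pred: 2+0-1=1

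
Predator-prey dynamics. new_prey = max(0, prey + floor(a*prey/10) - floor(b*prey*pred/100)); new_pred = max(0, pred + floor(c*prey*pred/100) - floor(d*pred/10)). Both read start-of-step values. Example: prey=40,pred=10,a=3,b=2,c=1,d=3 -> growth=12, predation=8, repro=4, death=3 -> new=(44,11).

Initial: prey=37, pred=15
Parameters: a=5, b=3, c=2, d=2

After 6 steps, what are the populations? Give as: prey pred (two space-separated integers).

Step 1: prey: 37+18-16=39; pred: 15+11-3=23
Step 2: prey: 39+19-26=32; pred: 23+17-4=36
Step 3: prey: 32+16-34=14; pred: 36+23-7=52
Step 4: prey: 14+7-21=0; pred: 52+14-10=56
Step 5: prey: 0+0-0=0; pred: 56+0-11=45
Step 6: prey: 0+0-0=0; pred: 45+0-9=36

Answer: 0 36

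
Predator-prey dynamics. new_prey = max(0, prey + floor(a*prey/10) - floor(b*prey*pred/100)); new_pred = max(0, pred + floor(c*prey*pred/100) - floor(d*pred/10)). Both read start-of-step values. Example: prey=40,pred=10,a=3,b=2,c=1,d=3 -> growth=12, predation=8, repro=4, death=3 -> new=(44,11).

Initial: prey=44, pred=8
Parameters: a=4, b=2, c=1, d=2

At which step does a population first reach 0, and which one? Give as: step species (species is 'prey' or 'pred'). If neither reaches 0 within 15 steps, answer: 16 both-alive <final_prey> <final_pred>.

Answer: 8 prey

Derivation:
Step 1: prey: 44+17-7=54; pred: 8+3-1=10
Step 2: prey: 54+21-10=65; pred: 10+5-2=13
Step 3: prey: 65+26-16=75; pred: 13+8-2=19
Step 4: prey: 75+30-28=77; pred: 19+14-3=30
Step 5: prey: 77+30-46=61; pred: 30+23-6=47
Step 6: prey: 61+24-57=28; pred: 47+28-9=66
Step 7: prey: 28+11-36=3; pred: 66+18-13=71
Step 8: prey: 3+1-4=0; pred: 71+2-14=59
First extinction: prey at step 8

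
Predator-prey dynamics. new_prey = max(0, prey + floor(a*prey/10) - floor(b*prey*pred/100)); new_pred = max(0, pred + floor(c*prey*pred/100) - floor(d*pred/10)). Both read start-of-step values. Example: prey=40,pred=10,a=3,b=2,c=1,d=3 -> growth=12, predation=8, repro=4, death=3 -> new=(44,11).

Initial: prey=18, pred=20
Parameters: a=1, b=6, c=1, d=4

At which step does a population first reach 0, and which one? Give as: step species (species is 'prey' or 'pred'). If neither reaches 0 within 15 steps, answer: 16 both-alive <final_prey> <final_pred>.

Answer: 1 prey

Derivation:
Step 1: prey: 18+1-21=0; pred: 20+3-8=15
First extinction: prey at step 1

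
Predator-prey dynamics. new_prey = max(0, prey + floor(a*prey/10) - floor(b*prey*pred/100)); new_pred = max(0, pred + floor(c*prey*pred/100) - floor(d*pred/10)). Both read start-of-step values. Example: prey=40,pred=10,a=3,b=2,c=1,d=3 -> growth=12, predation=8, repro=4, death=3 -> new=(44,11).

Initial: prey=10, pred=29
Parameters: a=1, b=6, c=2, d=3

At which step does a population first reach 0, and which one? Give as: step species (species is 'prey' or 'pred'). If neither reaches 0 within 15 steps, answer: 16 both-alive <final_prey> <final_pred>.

Step 1: prey: 10+1-17=0; pred: 29+5-8=26
First extinction: prey at step 1

Answer: 1 prey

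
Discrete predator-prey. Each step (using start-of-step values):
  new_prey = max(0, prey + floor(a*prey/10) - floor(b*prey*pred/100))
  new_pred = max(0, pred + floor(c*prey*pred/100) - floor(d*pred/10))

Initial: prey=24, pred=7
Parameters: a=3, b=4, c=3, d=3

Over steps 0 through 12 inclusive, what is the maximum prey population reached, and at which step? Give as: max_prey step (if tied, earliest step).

Step 1: prey: 24+7-6=25; pred: 7+5-2=10
Step 2: prey: 25+7-10=22; pred: 10+7-3=14
Step 3: prey: 22+6-12=16; pred: 14+9-4=19
Step 4: prey: 16+4-12=8; pred: 19+9-5=23
Step 5: prey: 8+2-7=3; pred: 23+5-6=22
Step 6: prey: 3+0-2=1; pred: 22+1-6=17
Step 7: prey: 1+0-0=1; pred: 17+0-5=12
Step 8: prey: 1+0-0=1; pred: 12+0-3=9
Step 9: prey: 1+0-0=1; pred: 9+0-2=7
Step 10: prey: 1+0-0=1; pred: 7+0-2=5
Step 11: prey: 1+0-0=1; pred: 5+0-1=4
Step 12: prey: 1+0-0=1; pred: 4+0-1=3
Max prey = 25 at step 1

Answer: 25 1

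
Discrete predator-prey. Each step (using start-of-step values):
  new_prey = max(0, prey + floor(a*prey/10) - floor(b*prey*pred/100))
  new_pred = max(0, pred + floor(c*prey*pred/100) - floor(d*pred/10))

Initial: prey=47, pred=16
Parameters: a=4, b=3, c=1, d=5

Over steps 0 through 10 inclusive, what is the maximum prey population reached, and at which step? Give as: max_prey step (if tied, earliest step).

Step 1: prey: 47+18-22=43; pred: 16+7-8=15
Step 2: prey: 43+17-19=41; pred: 15+6-7=14
Step 3: prey: 41+16-17=40; pred: 14+5-7=12
Step 4: prey: 40+16-14=42; pred: 12+4-6=10
Step 5: prey: 42+16-12=46; pred: 10+4-5=9
Step 6: prey: 46+18-12=52; pred: 9+4-4=9
Step 7: prey: 52+20-14=58; pred: 9+4-4=9
Step 8: prey: 58+23-15=66; pred: 9+5-4=10
Step 9: prey: 66+26-19=73; pred: 10+6-5=11
Step 10: prey: 73+29-24=78; pred: 11+8-5=14
Max prey = 78 at step 10

Answer: 78 10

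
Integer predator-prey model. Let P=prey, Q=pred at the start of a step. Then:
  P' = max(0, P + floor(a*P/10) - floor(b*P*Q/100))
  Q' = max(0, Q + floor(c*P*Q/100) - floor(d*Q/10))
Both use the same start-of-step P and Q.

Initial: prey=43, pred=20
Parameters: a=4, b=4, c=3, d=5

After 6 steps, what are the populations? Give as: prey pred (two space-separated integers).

Step 1: prey: 43+17-34=26; pred: 20+25-10=35
Step 2: prey: 26+10-36=0; pred: 35+27-17=45
Step 3: prey: 0+0-0=0; pred: 45+0-22=23
Step 4: prey: 0+0-0=0; pred: 23+0-11=12
Step 5: prey: 0+0-0=0; pred: 12+0-6=6
Step 6: prey: 0+0-0=0; pred: 6+0-3=3

Answer: 0 3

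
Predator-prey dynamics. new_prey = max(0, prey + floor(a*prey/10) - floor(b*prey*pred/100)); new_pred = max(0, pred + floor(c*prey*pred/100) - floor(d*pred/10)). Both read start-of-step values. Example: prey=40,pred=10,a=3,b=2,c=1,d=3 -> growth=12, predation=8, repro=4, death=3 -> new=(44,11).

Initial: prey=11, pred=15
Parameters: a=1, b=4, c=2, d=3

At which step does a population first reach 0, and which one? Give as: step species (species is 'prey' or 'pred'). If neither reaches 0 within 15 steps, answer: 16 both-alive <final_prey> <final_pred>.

Answer: 16 both-alive 2 3

Derivation:
Step 1: prey: 11+1-6=6; pred: 15+3-4=14
Step 2: prey: 6+0-3=3; pred: 14+1-4=11
Step 3: prey: 3+0-1=2; pred: 11+0-3=8
Step 4: prey: 2+0-0=2; pred: 8+0-2=6
Step 5: prey: 2+0-0=2; pred: 6+0-1=5
Step 6: prey: 2+0-0=2; pred: 5+0-1=4
Step 7: prey: 2+0-0=2; pred: 4+0-1=3
Step 8: prey: 2+0-0=2; pred: 3+0-0=3
Steps 9-15: state stable at prey=2, pred=3 (no change)
No extinction within 15 steps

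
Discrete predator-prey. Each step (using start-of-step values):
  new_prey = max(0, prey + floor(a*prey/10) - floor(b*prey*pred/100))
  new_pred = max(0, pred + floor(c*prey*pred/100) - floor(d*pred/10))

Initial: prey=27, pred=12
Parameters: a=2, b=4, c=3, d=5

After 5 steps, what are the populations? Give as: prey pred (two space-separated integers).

Step 1: prey: 27+5-12=20; pred: 12+9-6=15
Step 2: prey: 20+4-12=12; pred: 15+9-7=17
Step 3: prey: 12+2-8=6; pred: 17+6-8=15
Step 4: prey: 6+1-3=4; pred: 15+2-7=10
Step 5: prey: 4+0-1=3; pred: 10+1-5=6

Answer: 3 6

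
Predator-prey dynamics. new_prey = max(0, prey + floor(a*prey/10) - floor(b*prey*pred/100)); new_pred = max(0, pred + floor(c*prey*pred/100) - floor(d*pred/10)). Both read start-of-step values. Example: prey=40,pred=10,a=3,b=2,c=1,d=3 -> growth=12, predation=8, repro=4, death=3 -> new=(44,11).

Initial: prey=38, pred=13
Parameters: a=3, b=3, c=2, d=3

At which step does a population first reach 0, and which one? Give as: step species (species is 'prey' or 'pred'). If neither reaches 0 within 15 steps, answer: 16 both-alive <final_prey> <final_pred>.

Answer: 16 both-alive 1 3

Derivation:
Step 1: prey: 38+11-14=35; pred: 13+9-3=19
Step 2: prey: 35+10-19=26; pred: 19+13-5=27
Step 3: prey: 26+7-21=12; pred: 27+14-8=33
Step 4: prey: 12+3-11=4; pred: 33+7-9=31
Step 5: prey: 4+1-3=2; pred: 31+2-9=24
Step 6: prey: 2+0-1=1; pred: 24+0-7=17
Step 7: prey: 1+0-0=1; pred: 17+0-5=12
Step 8: prey: 1+0-0=1; pred: 12+0-3=9
Step 9: prey: 1+0-0=1; pred: 9+0-2=7
Step 10: prey: 1+0-0=1; pred: 7+0-2=5
Step 11: prey: 1+0-0=1; pred: 5+0-1=4
Step 12: prey: 1+0-0=1; pred: 4+0-1=3
Step 13: prey: 1+0-0=1; pred: 3+0-0=3
Steps 14-15: state stable at prey=1, pred=3 (no change)
No extinction within 15 steps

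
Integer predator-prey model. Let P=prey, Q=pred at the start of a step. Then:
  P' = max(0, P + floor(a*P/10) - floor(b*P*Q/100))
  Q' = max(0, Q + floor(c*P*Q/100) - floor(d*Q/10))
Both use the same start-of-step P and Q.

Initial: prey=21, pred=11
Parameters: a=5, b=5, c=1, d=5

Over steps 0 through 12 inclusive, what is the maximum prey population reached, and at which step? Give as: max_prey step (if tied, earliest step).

Answer: 158 10

Derivation:
Step 1: prey: 21+10-11=20; pred: 11+2-5=8
Step 2: prey: 20+10-8=22; pred: 8+1-4=5
Step 3: prey: 22+11-5=28; pred: 5+1-2=4
Step 4: prey: 28+14-5=37; pred: 4+1-2=3
Step 5: prey: 37+18-5=50; pred: 3+1-1=3
Step 6: prey: 50+25-7=68; pred: 3+1-1=3
Step 7: prey: 68+34-10=92; pred: 3+2-1=4
Step 8: prey: 92+46-18=120; pred: 4+3-2=5
Step 9: prey: 120+60-30=150; pred: 5+6-2=9
Step 10: prey: 150+75-67=158; pred: 9+13-4=18
Step 11: prey: 158+79-142=95; pred: 18+28-9=37
Step 12: prey: 95+47-175=0; pred: 37+35-18=54
Max prey = 158 at step 10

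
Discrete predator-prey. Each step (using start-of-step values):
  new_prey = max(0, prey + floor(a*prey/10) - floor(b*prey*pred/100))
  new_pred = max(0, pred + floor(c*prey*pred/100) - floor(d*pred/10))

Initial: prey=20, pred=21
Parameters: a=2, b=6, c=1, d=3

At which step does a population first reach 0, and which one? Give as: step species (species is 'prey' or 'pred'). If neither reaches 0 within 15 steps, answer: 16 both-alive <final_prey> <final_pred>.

Step 1: prey: 20+4-25=0; pred: 21+4-6=19
First extinction: prey at step 1

Answer: 1 prey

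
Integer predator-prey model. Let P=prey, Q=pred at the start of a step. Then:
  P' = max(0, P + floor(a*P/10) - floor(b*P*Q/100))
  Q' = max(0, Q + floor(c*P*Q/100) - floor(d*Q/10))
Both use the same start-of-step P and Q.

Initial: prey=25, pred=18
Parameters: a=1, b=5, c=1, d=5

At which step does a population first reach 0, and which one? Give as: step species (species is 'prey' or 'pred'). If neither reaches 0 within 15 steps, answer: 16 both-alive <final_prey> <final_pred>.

Answer: 16 both-alive 2 1

Derivation:
Step 1: prey: 25+2-22=5; pred: 18+4-9=13
Step 2: prey: 5+0-3=2; pred: 13+0-6=7
Step 3: prey: 2+0-0=2; pred: 7+0-3=4
Step 4: prey: 2+0-0=2; pred: 4+0-2=2
Step 5: prey: 2+0-0=2; pred: 2+0-1=1
Step 6: prey: 2+0-0=2; pred: 1+0-0=1
Steps 7-15: state stable at prey=2, pred=1 (no change)
No extinction within 15 steps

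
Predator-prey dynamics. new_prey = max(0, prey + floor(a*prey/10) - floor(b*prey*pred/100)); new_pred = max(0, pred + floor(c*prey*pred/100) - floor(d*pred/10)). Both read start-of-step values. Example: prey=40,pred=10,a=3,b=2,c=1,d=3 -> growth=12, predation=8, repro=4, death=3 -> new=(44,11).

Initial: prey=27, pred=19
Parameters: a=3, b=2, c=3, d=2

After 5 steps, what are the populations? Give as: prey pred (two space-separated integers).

Step 1: prey: 27+8-10=25; pred: 19+15-3=31
Step 2: prey: 25+7-15=17; pred: 31+23-6=48
Step 3: prey: 17+5-16=6; pred: 48+24-9=63
Step 4: prey: 6+1-7=0; pred: 63+11-12=62
Step 5: prey: 0+0-0=0; pred: 62+0-12=50

Answer: 0 50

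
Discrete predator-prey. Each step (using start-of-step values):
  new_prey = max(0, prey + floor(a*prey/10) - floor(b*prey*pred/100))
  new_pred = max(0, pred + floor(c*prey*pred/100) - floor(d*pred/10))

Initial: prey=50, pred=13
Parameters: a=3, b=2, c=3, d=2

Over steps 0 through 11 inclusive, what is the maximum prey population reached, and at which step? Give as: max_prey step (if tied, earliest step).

Answer: 52 1

Derivation:
Step 1: prey: 50+15-13=52; pred: 13+19-2=30
Step 2: prey: 52+15-31=36; pred: 30+46-6=70
Step 3: prey: 36+10-50=0; pred: 70+75-14=131
Step 4: prey: 0+0-0=0; pred: 131+0-26=105
Step 5: prey: 0+0-0=0; pred: 105+0-21=84
Step 6: prey: 0+0-0=0; pred: 84+0-16=68
Step 7: prey: 0+0-0=0; pred: 68+0-13=55
Step 8: prey: 0+0-0=0; pred: 55+0-11=44
Step 9: prey: 0+0-0=0; pred: 44+0-8=36
Step 10: prey: 0+0-0=0; pred: 36+0-7=29
Step 11: prey: 0+0-0=0; pred: 29+0-5=24
Max prey = 52 at step 1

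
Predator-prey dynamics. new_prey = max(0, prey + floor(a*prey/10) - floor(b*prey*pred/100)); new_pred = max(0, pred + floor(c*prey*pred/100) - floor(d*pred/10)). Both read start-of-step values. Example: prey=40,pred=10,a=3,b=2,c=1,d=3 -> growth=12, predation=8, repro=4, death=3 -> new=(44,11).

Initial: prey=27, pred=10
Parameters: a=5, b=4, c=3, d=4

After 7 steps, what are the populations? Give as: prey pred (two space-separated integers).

Step 1: prey: 27+13-10=30; pred: 10+8-4=14
Step 2: prey: 30+15-16=29; pred: 14+12-5=21
Step 3: prey: 29+14-24=19; pred: 21+18-8=31
Step 4: prey: 19+9-23=5; pred: 31+17-12=36
Step 5: prey: 5+2-7=0; pred: 36+5-14=27
Step 6: prey: 0+0-0=0; pred: 27+0-10=17
Step 7: prey: 0+0-0=0; pred: 17+0-6=11

Answer: 0 11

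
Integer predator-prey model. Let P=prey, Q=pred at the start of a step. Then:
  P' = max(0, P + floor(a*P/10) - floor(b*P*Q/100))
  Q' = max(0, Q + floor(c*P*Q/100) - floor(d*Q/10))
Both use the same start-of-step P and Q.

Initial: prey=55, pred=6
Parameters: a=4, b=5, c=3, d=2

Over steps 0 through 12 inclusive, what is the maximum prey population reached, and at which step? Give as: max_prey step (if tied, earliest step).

Answer: 61 1

Derivation:
Step 1: prey: 55+22-16=61; pred: 6+9-1=14
Step 2: prey: 61+24-42=43; pred: 14+25-2=37
Step 3: prey: 43+17-79=0; pred: 37+47-7=77
Step 4: prey: 0+0-0=0; pred: 77+0-15=62
Step 5: prey: 0+0-0=0; pred: 62+0-12=50
Step 6: prey: 0+0-0=0; pred: 50+0-10=40
Step 7: prey: 0+0-0=0; pred: 40+0-8=32
Step 8: prey: 0+0-0=0; pred: 32+0-6=26
Step 9: prey: 0+0-0=0; pred: 26+0-5=21
Step 10: prey: 0+0-0=0; pred: 21+0-4=17
Step 11: prey: 0+0-0=0; pred: 17+0-3=14
Step 12: prey: 0+0-0=0; pred: 14+0-2=12
Max prey = 61 at step 1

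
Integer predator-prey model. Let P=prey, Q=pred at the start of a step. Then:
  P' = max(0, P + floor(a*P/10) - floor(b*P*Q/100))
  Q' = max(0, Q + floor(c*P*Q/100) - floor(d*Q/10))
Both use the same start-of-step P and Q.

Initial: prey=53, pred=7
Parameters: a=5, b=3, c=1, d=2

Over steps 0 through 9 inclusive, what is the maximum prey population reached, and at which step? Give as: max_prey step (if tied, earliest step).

Answer: 91 3

Derivation:
Step 1: prey: 53+26-11=68; pred: 7+3-1=9
Step 2: prey: 68+34-18=84; pred: 9+6-1=14
Step 3: prey: 84+42-35=91; pred: 14+11-2=23
Step 4: prey: 91+45-62=74; pred: 23+20-4=39
Step 5: prey: 74+37-86=25; pred: 39+28-7=60
Step 6: prey: 25+12-45=0; pred: 60+15-12=63
Step 7: prey: 0+0-0=0; pred: 63+0-12=51
Step 8: prey: 0+0-0=0; pred: 51+0-10=41
Step 9: prey: 0+0-0=0; pred: 41+0-8=33
Max prey = 91 at step 3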